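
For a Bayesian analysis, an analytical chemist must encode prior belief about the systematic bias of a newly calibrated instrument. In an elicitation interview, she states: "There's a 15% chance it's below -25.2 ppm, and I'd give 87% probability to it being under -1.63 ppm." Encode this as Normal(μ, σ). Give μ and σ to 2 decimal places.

For Normal(μ,σ), the p-quantile is μ + z_p·σ. Here z_{0.15} = -1.036, z_{0.87} = 1.126.
So -25.2 = μ − 1.036σ and -1.63 = μ + 1.126σ.
Subtracting: σ = (-1.63 − -25.2)/(1.126 − (-1.036)) = 10.90.
Then μ = -25.2 − (-1.036)·10.90 = -13.91.

μ = -13.91, σ = 10.90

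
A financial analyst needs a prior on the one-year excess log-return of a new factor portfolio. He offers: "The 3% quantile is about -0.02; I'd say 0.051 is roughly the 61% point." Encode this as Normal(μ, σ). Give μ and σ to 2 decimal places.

μ = 0.04, σ = 0.03

For Normal(μ,σ), the p-quantile is μ + z_p·σ. Here z_{0.03} = -1.881, z_{0.61} = 0.2793.
So -0.02 = μ − 1.881σ and 0.051 = μ + 0.2793σ.
Subtracting: σ = (0.051 − -0.02)/(0.2793 − (-1.881)) = 0.03.
Then μ = -0.02 − (-1.881)·0.03 = 0.04.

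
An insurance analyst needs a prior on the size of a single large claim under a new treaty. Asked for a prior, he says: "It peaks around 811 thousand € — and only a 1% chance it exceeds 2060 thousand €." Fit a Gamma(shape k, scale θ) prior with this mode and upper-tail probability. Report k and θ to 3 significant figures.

Gamma(k,θ) with k>1 has mode (k−1)θ, so θ = 811/(k−1).
Need P(X < 2060) = 0.99 with θ tied to k this way. Start at k = 2, θ = 811: P(X<2060) ≈ 0.721.
Too low — raise k to concentrate. Iterating converges to k ≈ 6.38.
Then θ = 811/(6.38−1) ≈ 151.

k ≈ 6.38, θ ≈ 151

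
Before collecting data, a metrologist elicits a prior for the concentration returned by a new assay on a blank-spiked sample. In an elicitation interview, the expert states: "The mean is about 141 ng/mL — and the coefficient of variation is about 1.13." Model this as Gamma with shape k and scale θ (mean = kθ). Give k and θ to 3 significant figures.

For Gamma(k, scale θ): mean = kθ, variance = kθ², so CV = 1/√k.
CV = 1.13, hence k = 1/CV² = 0.783.
Then θ = mean/k = 141/0.783 = 180.

k ≈ 0.783, θ ≈ 180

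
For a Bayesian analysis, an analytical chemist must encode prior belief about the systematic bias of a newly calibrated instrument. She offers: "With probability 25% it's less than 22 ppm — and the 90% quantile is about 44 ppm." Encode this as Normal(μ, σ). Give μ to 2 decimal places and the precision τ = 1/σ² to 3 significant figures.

μ = 29.59, τ = 0.00791

The p-quantile of Normal(μ,σ) is μ + z_p·σ, with z_{0.25} = -0.6745 and z_{0.9} = 1.282.
Eliminate σ: μ = (z₂·x₁ − z₁·x₂)/(z₂ − z₁) = (1.282·22 − (-0.6745)·44)/1.956 = 29.59.
Then σ = (x₂ − x₁)/(z₂ − z₁) = (44 − 22)/1.956 = 11.25.
Precision τ = 1/σ² = 1/11.25² = 0.00791.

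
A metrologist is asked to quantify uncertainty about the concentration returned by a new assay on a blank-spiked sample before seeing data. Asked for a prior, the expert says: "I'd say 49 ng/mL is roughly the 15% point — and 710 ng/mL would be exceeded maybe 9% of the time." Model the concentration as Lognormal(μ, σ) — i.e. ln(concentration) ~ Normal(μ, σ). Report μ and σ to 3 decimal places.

If T ~ Lognormal(μ,σ) then ln T ~ Normal(μ,σ), so the p-quantile of ln T is μ + z_p·σ.
ln(49) = 3.892 and ln(710) = 6.565; z_{0.15} = -1.036, z_{0.91} = 1.341.
σ = (6.565 − 3.892)/(1.341 − (-1.036)) = 1.125.
μ = 3.892 − (-1.036)·1.125 = 5.057.

μ ≈ 5.057, σ ≈ 1.125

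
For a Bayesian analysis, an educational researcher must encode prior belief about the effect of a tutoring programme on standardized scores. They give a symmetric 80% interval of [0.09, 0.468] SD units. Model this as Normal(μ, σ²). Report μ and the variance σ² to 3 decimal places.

A symmetric 80% interval runs μ ± z·σ with z = 1.282.
Half-width = 0.189, so σ = 0.189/1.282 = 0.1475 and σ² = 0.022.
μ is the interval midpoint, 0.279.

μ = 0.279, σ² = 0.022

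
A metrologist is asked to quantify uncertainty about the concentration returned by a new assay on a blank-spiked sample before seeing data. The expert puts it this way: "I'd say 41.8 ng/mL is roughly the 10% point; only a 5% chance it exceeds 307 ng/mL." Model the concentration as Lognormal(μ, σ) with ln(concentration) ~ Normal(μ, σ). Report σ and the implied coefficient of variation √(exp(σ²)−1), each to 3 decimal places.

σ ≈ 0.681, CV ≈ 0.769

If T ~ Lognormal(μ,σ) then ln T ~ Normal(μ,σ), so the p-quantile of ln T is μ + z_p·σ.
ln(41.8) = 3.733 and ln(307) = 5.727; z_{0.1} = -1.282, z_{0.95} = 1.645.
σ = (5.727 − 3.733)/(1.645 − (-1.282)) = 0.681.
μ = 3.733 − (-1.282)·0.681 = 4.606.
CV = √(exp(σ²)−1) = √(exp(0.4643)−1) = 0.769.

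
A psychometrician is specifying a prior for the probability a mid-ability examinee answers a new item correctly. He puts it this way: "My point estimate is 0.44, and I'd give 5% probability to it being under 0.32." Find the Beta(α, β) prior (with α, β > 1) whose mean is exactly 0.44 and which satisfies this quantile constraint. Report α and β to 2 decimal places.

With mean 0.44 fixed, write α = 0.44s, β = 0.56s where s = α+β.
Need P(θ < 0.32) = 0.05 under Beta(0.44s, 0.56s). Normal approximation: (q−m)/√(m(1−m)/s) ≈ z_{0.05} = -1.64, so s ≈ 0.44·0.56·(-1.64)²/(0.32−0.44)² = 46.3.
At s = 46.3: P(θ<0.32) ≈ 0.046. Adjusting to match 0.05 gives s ≈ 44.23.
So α = 0.44·44.23 ≈ 19.46, β = 0.56·44.23 ≈ 24.77.

α ≈ 19.46, β ≈ 24.77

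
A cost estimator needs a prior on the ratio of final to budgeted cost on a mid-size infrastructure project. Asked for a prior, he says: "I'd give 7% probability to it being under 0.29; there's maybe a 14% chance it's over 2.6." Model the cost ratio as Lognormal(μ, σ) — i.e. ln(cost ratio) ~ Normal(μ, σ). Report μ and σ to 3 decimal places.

If T ~ Lognormal(μ,σ) then ln T ~ Normal(μ,σ), so the p-quantile of ln T is μ + z_p·σ.
ln(0.29) = -1.238 and ln(2.6) = 0.9555; z_{0.07} = -1.476, z_{0.86} = 1.08.
σ = (0.9555 − -1.238)/(1.08 − (-1.476)) = 0.858.
μ = -1.238 − (-1.476)·0.858 = 0.028.

μ ≈ 0.028, σ ≈ 0.858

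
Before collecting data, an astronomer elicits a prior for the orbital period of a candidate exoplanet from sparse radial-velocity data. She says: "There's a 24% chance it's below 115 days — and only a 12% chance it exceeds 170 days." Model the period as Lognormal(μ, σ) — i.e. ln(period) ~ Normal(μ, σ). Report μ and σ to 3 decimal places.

μ ≈ 4.892, σ ≈ 0.208

If T ~ Lognormal(μ,σ) then ln T ~ Normal(μ,σ), so the p-quantile of ln T is μ + z_p·σ.
ln(115) = 4.745 and ln(170) = 5.136; z_{0.24} = -0.7063, z_{0.88} = 1.175.
σ = (5.136 − 4.745)/(1.175 − (-0.7063)) = 0.208.
μ = 4.745 − (-0.7063)·0.208 = 4.892.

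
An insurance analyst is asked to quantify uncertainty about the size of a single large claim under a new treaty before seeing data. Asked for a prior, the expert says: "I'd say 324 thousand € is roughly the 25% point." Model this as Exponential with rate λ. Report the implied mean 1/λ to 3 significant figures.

mean ≈ 1130 thousand €

P(T < 324.0) = 1 − e^(−λ·324.0) = 0.25, so λ = −ln(1−0.25)/324.0 = −ln(0.75)/324.0 = 0.000888.
Mean = 1/λ = 1130 thousand €.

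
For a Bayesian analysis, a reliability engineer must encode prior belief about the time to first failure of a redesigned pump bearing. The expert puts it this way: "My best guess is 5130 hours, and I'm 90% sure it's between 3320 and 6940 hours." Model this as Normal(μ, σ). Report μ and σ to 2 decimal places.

μ = 5130.00, σ = 1100.40

A symmetric 90% interval runs μ ± z·σ with z = 1.645.
Half-width = 1810, so σ = 1810/1.645 = 1100.40.
μ is the stated best guess, 5130.00.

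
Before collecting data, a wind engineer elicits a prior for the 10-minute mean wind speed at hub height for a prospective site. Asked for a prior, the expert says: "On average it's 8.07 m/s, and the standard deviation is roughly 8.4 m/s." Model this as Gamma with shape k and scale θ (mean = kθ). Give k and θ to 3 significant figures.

For Gamma(k, scale θ): mean = kθ, variance = kθ², so CV = 1/√k.
CV = SD/mean = 8.4/8.07 = 1.041, hence k = 1/CV² = 0.923.
Then θ = mean/k = 8.07/0.923 = 8.74.

k ≈ 0.923, θ ≈ 8.74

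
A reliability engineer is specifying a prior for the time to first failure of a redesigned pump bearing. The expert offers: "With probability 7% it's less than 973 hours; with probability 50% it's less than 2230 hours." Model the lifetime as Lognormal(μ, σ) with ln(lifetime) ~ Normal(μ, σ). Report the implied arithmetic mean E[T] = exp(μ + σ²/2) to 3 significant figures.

If T ~ Lognormal(μ,σ) then ln T ~ Normal(μ,σ), so the p-quantile of ln T is μ + z_p·σ.
ln(973) = 6.88 and ln(2230) = 7.71; z_{0.07} = -1.476, z_{0.5} = 0.
σ = (7.71 − 6.88)/(0 − (-1.476)) = 0.562.
μ = 6.88 − (-1.476)·0.562 = 7.710.
E[T] = exp(μ + σ²/2) = exp(7.710 + 0.1579) = 2610 hours.

E[T] ≈ 2610 hours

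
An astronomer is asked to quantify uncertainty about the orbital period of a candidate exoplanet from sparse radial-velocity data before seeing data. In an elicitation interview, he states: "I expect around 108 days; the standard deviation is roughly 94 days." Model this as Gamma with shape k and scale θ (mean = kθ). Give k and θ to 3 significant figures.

k ≈ 1.32, θ ≈ 81.8

For Gamma(k, scale θ): mean = kθ, variance = kθ², so CV = 1/√k.
CV = SD/mean = 94/108 = 0.8704, hence k = 1/CV² = 1.32.
Then θ = mean/k = 108/1.32 = 81.8.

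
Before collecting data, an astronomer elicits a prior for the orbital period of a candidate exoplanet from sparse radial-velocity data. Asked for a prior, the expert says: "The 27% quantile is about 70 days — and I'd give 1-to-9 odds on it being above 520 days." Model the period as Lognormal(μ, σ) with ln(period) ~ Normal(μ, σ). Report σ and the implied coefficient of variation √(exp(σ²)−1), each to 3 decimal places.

σ ≈ 1.059, CV ≈ 1.438

If T ~ Lognormal(μ,σ) then ln T ~ Normal(μ,σ), so the p-quantile of ln T is μ + z_p·σ.
ln(70) = 4.248 and ln(520) = 6.254; z_{0.27} = -0.6128, z_{0.9} = 1.282.
σ = (6.254 − 4.248)/(1.282 − (-0.6128)) = 1.059.
μ = 4.248 − (-0.6128)·1.059 = 4.897.
CV = √(exp(σ²)−1) = √(exp(1.1206)−1) = 1.438.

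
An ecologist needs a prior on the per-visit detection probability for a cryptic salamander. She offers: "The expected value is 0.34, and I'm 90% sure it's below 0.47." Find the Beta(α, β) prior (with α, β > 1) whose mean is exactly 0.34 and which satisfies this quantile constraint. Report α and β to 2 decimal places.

α ≈ 7.64, β ≈ 14.82

With mean 0.34 fixed, write α = 0.34s, β = 0.66s where s = α+β.
Need P(θ < 0.47) = 0.9 under Beta(0.34s, 0.66s). Normal approximation: (q−m)/√(m(1−m)/s) ≈ z_{0.9} = 1.28, so s ≈ 0.34·0.66·(1.28)²/(0.47−0.34)² = 21.8.
At s = 21.8: P(θ<0.47) ≈ 0.897. Adjusting to match 0.9 gives s ≈ 22.46.
So α = 0.34·22.46 ≈ 7.64, β = 0.66·22.46 ≈ 14.82.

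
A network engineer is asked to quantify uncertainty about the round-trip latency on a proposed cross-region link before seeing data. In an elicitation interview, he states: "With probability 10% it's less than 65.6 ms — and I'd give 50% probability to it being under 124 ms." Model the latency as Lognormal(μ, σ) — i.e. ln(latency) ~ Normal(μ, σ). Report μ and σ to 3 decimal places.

μ ≈ 4.820, σ ≈ 0.497

If T ~ Lognormal(μ,σ) then ln T ~ Normal(μ,σ), so the p-quantile of ln T is μ + z_p·σ.
ln(65.6) = 4.184 and ln(124) = 4.82; z_{0.1} = -1.282, z_{0.5} = 0.
σ = (4.82 − 4.184)/(0 − (-1.282)) = 0.497.
μ = 4.184 − (-1.282)·0.497 = 4.820.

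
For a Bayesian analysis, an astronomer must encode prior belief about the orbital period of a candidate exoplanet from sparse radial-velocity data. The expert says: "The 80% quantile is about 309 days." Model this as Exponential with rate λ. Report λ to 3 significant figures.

P(T < 309.0) = 1 − e^(−λ·309.0) = 0.8, so λ = −ln(1−0.8)/309.0 = −ln(0.2)/309.0 = 0.00521.

λ ≈ 0.00521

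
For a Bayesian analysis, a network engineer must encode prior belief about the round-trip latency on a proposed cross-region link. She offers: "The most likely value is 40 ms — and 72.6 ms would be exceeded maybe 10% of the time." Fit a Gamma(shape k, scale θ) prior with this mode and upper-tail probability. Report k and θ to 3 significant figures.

k ≈ 6.36, θ ≈ 7.46

Gamma(k,θ) with k>1 has mode (k−1)θ, so θ = 40/(k−1).
Need P(X < 72.6) = 0.9 with θ tied to k this way. Start at k = 2, θ = 40: P(X<72.6) ≈ 0.542.
Too low — raise k to concentrate. Iterating converges to k ≈ 6.36.
Then θ = 40/(6.36−1) ≈ 7.46.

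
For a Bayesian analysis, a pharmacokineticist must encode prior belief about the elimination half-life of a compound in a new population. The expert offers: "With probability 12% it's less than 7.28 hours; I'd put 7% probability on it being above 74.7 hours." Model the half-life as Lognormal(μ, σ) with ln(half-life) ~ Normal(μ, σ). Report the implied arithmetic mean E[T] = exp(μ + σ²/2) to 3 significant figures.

If T ~ Lognormal(μ,σ) then ln T ~ Normal(μ,σ), so the p-quantile of ln T is μ + z_p·σ.
ln(7.28) = 1.985 and ln(74.7) = 4.313; z_{0.12} = -1.175, z_{0.93} = 1.476.
σ = (4.313 − 1.985)/(1.476 − (-1.175)) = 0.878.
μ = 1.985 − (-1.175)·0.878 = 3.017.
E[T] = exp(μ + σ²/2) = exp(3.017 + 0.3858) = 30.1 hours.

E[T] ≈ 30.1 hours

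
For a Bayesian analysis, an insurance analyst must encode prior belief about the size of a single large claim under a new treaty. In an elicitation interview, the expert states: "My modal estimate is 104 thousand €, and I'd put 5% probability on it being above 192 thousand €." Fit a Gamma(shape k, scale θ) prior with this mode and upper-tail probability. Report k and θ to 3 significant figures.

k ≈ 8.41, θ ≈ 14

Gamma(k,θ) with k>1 has mode (k−1)θ, so θ = 104/(k−1).
Need P(X < 192) = 0.95 with θ tied to k this way. Start at k = 2, θ = 104: P(X<192) ≈ 0.551.
Too low — raise k to concentrate. Iterating converges to k ≈ 8.41.
Then θ = 104/(8.41−1) ≈ 14.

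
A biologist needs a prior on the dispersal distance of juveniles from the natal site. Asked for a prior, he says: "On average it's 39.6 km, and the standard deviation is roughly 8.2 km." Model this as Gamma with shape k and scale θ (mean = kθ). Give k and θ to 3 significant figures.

k ≈ 23.3, θ ≈ 1.7

For Gamma(k, scale θ): mean = kθ, variance = kθ², so CV = 1/√k.
CV = SD/mean = 8.2/39.6 = 0.2071, hence k = 1/CV² = 23.3.
Then θ = mean/k = 39.6/23.3 = 1.7.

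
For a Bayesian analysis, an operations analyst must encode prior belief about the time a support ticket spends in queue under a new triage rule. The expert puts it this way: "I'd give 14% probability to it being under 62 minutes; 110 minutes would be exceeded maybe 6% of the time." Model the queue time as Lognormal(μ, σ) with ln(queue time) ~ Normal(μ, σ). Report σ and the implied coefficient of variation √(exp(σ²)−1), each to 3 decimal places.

If T ~ Lognormal(μ,σ) then ln T ~ Normal(μ,σ), so the p-quantile of ln T is μ + z_p·σ.
ln(62) = 4.127 and ln(110) = 4.7; z_{0.14} = -1.08, z_{0.94} = 1.555.
σ = (4.7 − 4.127)/(1.555 − (-1.08)) = 0.218.
μ = 4.127 − (-1.08)·0.218 = 4.362.
CV = √(exp(σ²)−1) = √(exp(0.0473)−1) = 0.220.

σ ≈ 0.218, CV ≈ 0.220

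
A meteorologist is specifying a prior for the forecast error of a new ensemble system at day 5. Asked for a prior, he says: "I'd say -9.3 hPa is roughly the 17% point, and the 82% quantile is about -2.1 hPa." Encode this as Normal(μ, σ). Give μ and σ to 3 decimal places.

μ = -5.625, σ = 3.851

For Normal(μ,σ), the p-quantile is μ + z_p·σ. Here z_{0.17} = -0.9542, z_{0.82} = 0.9154.
So -9.3 = μ − 0.9542σ and -2.1 = μ + 0.9154σ.
Subtracting: σ = (-2.1 − -9.3)/(0.9154 − (-0.9542)) = 3.851.
Then μ = -9.3 − (-0.9542)·3.851 = -5.625.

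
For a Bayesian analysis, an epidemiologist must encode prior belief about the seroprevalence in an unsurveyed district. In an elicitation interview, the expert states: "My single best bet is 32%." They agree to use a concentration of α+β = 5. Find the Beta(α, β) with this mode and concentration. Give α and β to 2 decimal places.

α = 1.96, β = 3.04

For α,β > 1 the Beta mode is (α−1)/(α+β−2). With α+β = 5, the mode is (α−1)/3.
Set (α−1)/3 = 0.32 → α = 1 + 0.32·3 = 1.96.
β = 5 − α = 3.04.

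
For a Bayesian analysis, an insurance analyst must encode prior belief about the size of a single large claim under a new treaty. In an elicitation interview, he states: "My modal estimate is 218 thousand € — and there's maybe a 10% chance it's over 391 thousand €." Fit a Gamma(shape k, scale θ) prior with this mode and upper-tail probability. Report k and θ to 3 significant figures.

Gamma(k,θ) with k>1 has mode (k−1)θ, so θ = 218/(k−1).
Need P(X < 391) = 0.9 with θ tied to k this way. Start at k = 2, θ = 218: P(X<391) ≈ 0.535.
Too low — raise k to concentrate. Iterating converges to k ≈ 6.58.
Then θ = 218/(6.58−1) ≈ 39.1.

k ≈ 6.58, θ ≈ 39.1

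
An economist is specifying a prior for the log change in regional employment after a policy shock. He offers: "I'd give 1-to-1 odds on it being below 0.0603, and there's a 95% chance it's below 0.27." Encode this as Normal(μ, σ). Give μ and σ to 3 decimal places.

μ = 0.060, σ = 0.127

For Normal(μ,σ), the p-quantile is μ + z_p·σ. Here z_{0.5} = 0, z_{0.95} = 1.645.
So 0.0603 = μ + 0σ and 0.27 = μ + 1.645σ.
Subtracting: σ = (0.27 − 0.0603)/(1.645 − (0)) = 0.127.
Then μ = 0.0603 − (0)·0.127 = 0.060.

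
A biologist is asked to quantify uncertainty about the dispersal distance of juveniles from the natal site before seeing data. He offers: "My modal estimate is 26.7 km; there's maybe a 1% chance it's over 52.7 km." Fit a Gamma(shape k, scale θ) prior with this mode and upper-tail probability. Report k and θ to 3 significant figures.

Gamma(k,θ) with k>1 has mode (k−1)θ, so θ = 26.7/(k−1).
Need P(X < 52.7) = 0.99 with θ tied to k this way. Start at k = 2, θ = 26.7: P(X<52.7) ≈ 0.587.
Too low — raise k to concentrate. Iterating converges to k ≈ 11.7.
Then θ = 26.7/(11.7−1) ≈ 2.51.

k ≈ 11.7, θ ≈ 2.51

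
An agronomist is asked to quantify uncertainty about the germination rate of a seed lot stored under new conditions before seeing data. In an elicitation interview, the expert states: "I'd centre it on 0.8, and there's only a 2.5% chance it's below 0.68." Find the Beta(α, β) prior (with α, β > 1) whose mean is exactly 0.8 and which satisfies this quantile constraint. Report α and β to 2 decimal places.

With mean 0.8 fixed, write α = 0.8s, β = 0.2s where s = α+β.
Need P(θ < 0.68) = 0.025 under Beta(0.8s, 0.2s). Normal approximation: (q−m)/√(m(1−m)/s) ≈ z_{0.025} = -1.96, so s ≈ 0.8·0.2·(-1.96)²/(0.68−0.8)² = 42.7.
At s = 42.7: P(θ<0.68) ≈ 0.035. Adjusting to match 0.025 gives s ≈ 50.17.
So α = 0.8·50.17 ≈ 40.14, β = 0.2·50.17 ≈ 10.03.

α ≈ 40.14, β ≈ 10.03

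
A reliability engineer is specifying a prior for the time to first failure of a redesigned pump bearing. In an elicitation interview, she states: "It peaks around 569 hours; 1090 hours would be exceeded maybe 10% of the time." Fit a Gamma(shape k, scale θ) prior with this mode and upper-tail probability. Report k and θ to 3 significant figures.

Gamma(k,θ) with k>1 has mode (k−1)θ, so θ = 569/(k−1).
Need P(X < 1090) = 0.9 with θ tied to k this way. Start at k = 2, θ = 569: P(X<1090) ≈ 0.571.
Too low — raise k to concentrate. Iterating converges to k ≈ 5.53.
Then θ = 569/(5.53−1) ≈ 126.

k ≈ 5.53, θ ≈ 126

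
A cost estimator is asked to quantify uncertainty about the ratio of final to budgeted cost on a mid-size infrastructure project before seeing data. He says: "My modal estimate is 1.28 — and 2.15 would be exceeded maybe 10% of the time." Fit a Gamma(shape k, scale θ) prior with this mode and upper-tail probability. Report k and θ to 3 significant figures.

Gamma(k,θ) with k>1 has mode (k−1)θ, so θ = 1.28/(k−1).
Need P(X < 2.15) = 0.9 with θ tied to k this way. Start at k = 2, θ = 1.28: P(X<2.15) ≈ 0.500.
Too low — raise k to concentrate. Iterating converges to k ≈ 8.03.
Then θ = 1.28/(8.03−1) ≈ 0.182.

k ≈ 8.03, θ ≈ 0.182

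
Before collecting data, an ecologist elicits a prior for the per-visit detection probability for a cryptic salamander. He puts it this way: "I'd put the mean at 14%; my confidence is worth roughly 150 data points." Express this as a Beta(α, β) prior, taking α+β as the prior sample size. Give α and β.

α = 21, β = 129

Under the effective-sample-size interpretation, Beta(α, β) has prior mean α/(α+β) and prior sample size α+β.
So α+β = 150 and α/(α+β) = 0.14, giving α = 0.14·150 = 21 and β = 150 − 21 = 129.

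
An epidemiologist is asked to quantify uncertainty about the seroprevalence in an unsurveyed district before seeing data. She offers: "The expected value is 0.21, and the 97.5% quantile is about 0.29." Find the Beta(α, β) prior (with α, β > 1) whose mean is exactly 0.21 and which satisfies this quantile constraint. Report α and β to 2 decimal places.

With mean 0.21 fixed, write α = 0.21s, β = 0.79s where s = α+β.
Need P(θ < 0.29) = 0.975 under Beta(0.21s, 0.79s). Normal approximation: (q−m)/√(m(1−m)/s) ≈ z_{0.975} = 1.96, so s ≈ 0.21·0.79·(1.96)²/(0.29−0.21)² = 99.6.
At s = 99.6: P(θ<0.29) ≈ 0.968. Adjusting to match 0.975 gives s ≈ 111.30.
So α = 0.21·111.30 ≈ 23.37, β = 0.79·111.30 ≈ 87.93.

α ≈ 23.37, β ≈ 87.93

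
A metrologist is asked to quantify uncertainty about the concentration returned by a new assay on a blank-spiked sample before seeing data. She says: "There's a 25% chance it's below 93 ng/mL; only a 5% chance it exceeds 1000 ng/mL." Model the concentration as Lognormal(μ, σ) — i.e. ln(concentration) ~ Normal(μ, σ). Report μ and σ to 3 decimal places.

μ ≈ 5.223, σ ≈ 1.024

If T ~ Lognormal(μ,σ) then ln T ~ Normal(μ,σ), so the p-quantile of ln T is μ + z_p·σ.
ln(93) = 4.533 and ln(1000) = 6.908; z_{0.25} = -0.6745, z_{0.95} = 1.645.
σ = (6.908 − 4.533)/(1.645 − (-0.6745)) = 1.024.
μ = 4.533 − (-0.6745)·1.024 = 5.223.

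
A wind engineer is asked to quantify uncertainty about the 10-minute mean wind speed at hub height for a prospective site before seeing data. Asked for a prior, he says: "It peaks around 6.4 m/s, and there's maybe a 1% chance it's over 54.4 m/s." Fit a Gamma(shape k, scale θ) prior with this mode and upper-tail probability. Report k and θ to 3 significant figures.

k ≈ 1.72, θ ≈ 8.91

Gamma(k,θ) with k>1 has mode (k−1)θ, so θ = 6.4/(k−1).
Need P(X < 54.4) = 0.99 with θ tied to k this way. Start at k = 2, θ = 6.4: P(X<54.4) ≈ 0.998.
Too high — lower k to spread out. Iterating converges to k ≈ 1.72.
Then θ = 6.4/(1.72−1) ≈ 8.91.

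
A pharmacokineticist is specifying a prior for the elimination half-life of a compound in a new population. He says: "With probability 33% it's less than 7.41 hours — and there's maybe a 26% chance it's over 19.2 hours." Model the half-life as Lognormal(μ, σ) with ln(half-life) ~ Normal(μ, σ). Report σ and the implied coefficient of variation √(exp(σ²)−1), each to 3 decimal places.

If T ~ Lognormal(μ,σ) then ln T ~ Normal(μ,σ), so the p-quantile of ln T is μ + z_p·σ.
ln(7.41) = 2.003 and ln(19.2) = 2.955; z_{0.33} = -0.4399, z_{0.74} = 0.6433.
σ = (2.955 − 2.003)/(0.6433 − (-0.4399)) = 0.879.
μ = 2.003 − (-0.4399)·0.879 = 2.389.
CV = √(exp(σ²)−1) = √(exp(0.7725)−1) = 1.079.

σ ≈ 0.879, CV ≈ 1.079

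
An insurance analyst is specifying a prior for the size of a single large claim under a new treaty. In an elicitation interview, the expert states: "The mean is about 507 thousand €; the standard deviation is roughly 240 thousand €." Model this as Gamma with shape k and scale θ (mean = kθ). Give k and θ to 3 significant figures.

For Gamma(k, scale θ): mean = kθ, variance = kθ², so CV = 1/√k.
CV = SD/mean = 240/507 = 0.4734, hence k = 1/CV² = 4.46.
Then θ = mean/k = 507/4.46 = 114.

k ≈ 4.46, θ ≈ 114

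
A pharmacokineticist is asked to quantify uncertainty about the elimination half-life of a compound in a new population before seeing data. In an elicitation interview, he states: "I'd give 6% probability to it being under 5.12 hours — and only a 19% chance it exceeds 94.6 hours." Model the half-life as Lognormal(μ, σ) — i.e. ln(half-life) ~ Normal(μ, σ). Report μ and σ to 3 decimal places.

μ ≈ 3.497, σ ≈ 1.199

If T ~ Lognormal(μ,σ) then ln T ~ Normal(μ,σ), so the p-quantile of ln T is μ + z_p·σ.
ln(5.12) = 1.633 and ln(94.6) = 4.55; z_{0.06} = -1.555, z_{0.81} = 0.8779.
σ = (4.55 − 1.633)/(0.8779 − (-1.555)) = 1.199.
μ = 1.633 − (-1.555)·1.199 = 3.497.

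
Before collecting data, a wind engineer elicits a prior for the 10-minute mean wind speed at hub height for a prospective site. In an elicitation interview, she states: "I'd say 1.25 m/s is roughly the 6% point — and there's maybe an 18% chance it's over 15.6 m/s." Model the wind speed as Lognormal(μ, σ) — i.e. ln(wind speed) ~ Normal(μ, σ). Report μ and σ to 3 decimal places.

μ ≈ 1.812, σ ≈ 1.022

If T ~ Lognormal(μ,σ) then ln T ~ Normal(μ,σ), so the p-quantile of ln T is μ + z_p·σ.
ln(1.25) = 0.2231 and ln(15.6) = 2.747; z_{0.06} = -1.555, z_{0.82} = 0.9154.
σ = (2.747 − 0.2231)/(0.9154 − (-1.555)) = 1.022.
μ = 0.2231 − (-1.555)·1.022 = 1.812.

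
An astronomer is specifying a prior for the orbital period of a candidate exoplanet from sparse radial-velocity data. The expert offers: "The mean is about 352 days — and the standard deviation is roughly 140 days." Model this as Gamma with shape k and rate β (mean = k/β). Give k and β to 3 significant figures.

k ≈ 6.32, β ≈ 0.018

For Gamma(k, rate β): mean = k/β, variance = k/β², so CV = 1/√k.
CV = SD/mean = 140/352 = 0.3977, hence k = 1/CV² = 6.32.
Then β = k/mean = 6.32/352 = 0.018.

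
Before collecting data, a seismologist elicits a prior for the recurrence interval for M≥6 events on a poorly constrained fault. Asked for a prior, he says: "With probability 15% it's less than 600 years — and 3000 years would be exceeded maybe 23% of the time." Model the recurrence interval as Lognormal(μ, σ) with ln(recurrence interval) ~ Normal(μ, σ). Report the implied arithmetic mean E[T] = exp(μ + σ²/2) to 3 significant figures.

E[T] ≈ 2320 years

If T ~ Lognormal(μ,σ) then ln T ~ Normal(μ,σ), so the p-quantile of ln T is μ + z_p·σ.
ln(600) = 6.397 and ln(3000) = 8.006; z_{0.15} = -1.036, z_{0.77} = 0.7388.
σ = (8.006 − 6.397)/(0.7388 − (-1.036)) = 0.907.
μ = 6.397 − (-1.036)·0.907 = 7.337.
E[T] = exp(μ + σ²/2) = exp(7.337 + 0.4109) = 2320 years.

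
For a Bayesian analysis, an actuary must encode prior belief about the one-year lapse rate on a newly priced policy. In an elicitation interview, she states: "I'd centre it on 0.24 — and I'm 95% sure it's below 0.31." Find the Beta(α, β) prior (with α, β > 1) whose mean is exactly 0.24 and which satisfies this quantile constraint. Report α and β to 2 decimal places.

α ≈ 25.90, β ≈ 82.01

With mean 0.24 fixed, write α = 0.24s, β = 0.76s where s = α+β.
Need P(θ < 0.31) = 0.95 under Beta(0.24s, 0.76s). Normal approximation: (q−m)/√(m(1−m)/s) ≈ z_{0.95} = 1.64, so s ≈ 0.24·0.76·(1.64)²/(0.31−0.24)² = 100.7.
At s = 100.7: P(θ<0.31) ≈ 0.944. Adjusting to match 0.95 gives s ≈ 107.90.
So α = 0.24·107.90 ≈ 25.90, β = 0.76·107.90 ≈ 82.01.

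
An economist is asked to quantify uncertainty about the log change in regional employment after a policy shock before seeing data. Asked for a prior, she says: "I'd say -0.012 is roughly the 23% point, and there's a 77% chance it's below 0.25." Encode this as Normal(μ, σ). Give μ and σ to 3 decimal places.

μ = 0.119, σ = 0.177

The p-quantile of Normal(μ,σ) is μ + z_p·σ, with z_{0.23} = -0.7388 and z_{0.77} = 0.7388.
Eliminate σ: μ = (z₂·x₁ − z₁·x₂)/(z₂ − z₁) = (0.7388·-0.012 − (-0.7388)·0.25)/1.478 = 0.119.
Then σ = (x₂ − x₁)/(z₂ − z₁) = (0.25 − -0.012)/1.478 = 0.177.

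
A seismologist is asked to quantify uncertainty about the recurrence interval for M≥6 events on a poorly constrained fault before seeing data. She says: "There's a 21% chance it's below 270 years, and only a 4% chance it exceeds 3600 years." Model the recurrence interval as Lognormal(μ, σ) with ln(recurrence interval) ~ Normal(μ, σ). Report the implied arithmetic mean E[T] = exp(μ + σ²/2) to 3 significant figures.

If T ~ Lognormal(μ,σ) then ln T ~ Normal(μ,σ), so the p-quantile of ln T is μ + z_p·σ.
ln(270) = 5.598 and ln(3600) = 8.189; z_{0.21} = -0.8064, z_{0.96} = 1.751.
σ = (8.189 − 5.598)/(1.751 − (-0.8064)) = 1.013.
μ = 5.598 − (-0.8064)·1.013 = 6.415.
E[T] = exp(μ + σ²/2) = exp(6.415 + 0.5131) = 1020 years.

E[T] ≈ 1020 years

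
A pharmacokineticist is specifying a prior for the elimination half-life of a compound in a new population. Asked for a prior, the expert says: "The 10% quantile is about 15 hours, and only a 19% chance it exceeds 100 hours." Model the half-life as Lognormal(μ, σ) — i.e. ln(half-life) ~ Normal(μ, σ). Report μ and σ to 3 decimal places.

If T ~ Lognormal(μ,σ) then ln T ~ Normal(μ,σ), so the p-quantile of ln T is μ + z_p·σ.
ln(15) = 2.708 and ln(100) = 4.605; z_{0.1} = -1.282, z_{0.81} = 0.8779.
σ = (4.605 − 2.708)/(0.8779 − (-1.282)) = 0.879.
μ = 2.708 − (-1.282)·0.879 = 3.834.

μ ≈ 3.834, σ ≈ 0.879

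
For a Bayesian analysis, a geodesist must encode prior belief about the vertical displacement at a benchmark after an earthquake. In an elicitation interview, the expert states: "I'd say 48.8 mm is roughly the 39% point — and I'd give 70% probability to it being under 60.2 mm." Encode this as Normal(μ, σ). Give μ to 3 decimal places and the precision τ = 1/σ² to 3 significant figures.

For Normal(μ,σ), the p-quantile is μ + z_p·σ. Here z_{0.39} = -0.2793, z_{0.7} = 0.5244.
So 48.8 = μ − 0.2793σ and 60.2 = μ + 0.5244σ.
Subtracting: σ = (60.2 − 48.8)/(0.5244 − (-0.2793)) = 14.184.
Then μ = 48.8 − (-0.2793)·14.184 = 52.762.
Precision τ = 1/σ² = 1/14.18² = 0.00497.

μ = 52.762, τ = 0.00497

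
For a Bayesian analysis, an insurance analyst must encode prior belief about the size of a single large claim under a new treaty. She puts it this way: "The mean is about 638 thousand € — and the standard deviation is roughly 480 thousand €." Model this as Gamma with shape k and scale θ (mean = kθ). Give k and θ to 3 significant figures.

k ≈ 1.77, θ ≈ 361

For Gamma(k, scale θ): mean = kθ, variance = kθ², so CV = 1/√k.
CV = SD/mean = 480/638 = 0.7524, hence k = 1/CV² = 1.77.
Then θ = mean/k = 638/1.77 = 361.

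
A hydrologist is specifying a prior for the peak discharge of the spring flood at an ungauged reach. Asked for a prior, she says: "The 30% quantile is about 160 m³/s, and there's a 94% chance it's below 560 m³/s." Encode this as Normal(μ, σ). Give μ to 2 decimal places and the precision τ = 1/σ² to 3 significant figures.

The p-quantile of Normal(μ,σ) is μ + z_p·σ, with z_{0.3} = -0.5244 and z_{0.94} = 1.555.
Eliminate σ: μ = (z₂·x₁ − z₁·x₂)/(z₂ − z₁) = (1.555·160 − (-0.5244)·560)/2.079 = 260.89.
Then σ = (x₂ − x₁)/(z₂ − z₁) = (560 − 160)/2.079 = 192.38.
Precision τ = 1/σ² = 1/192.4² = 2.7e-05.

μ = 260.89, τ = 2.7e-05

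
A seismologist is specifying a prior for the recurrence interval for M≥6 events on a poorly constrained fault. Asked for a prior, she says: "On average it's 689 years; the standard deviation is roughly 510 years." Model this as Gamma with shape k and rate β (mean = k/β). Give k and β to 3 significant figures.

k ≈ 1.83, β ≈ 0.00265

For Gamma(k, rate β): mean = k/β, variance = k/β², so CV = 1/√k.
CV = SD/mean = 510/689 = 0.7402, hence k = 1/CV² = 1.83.
Then β = k/mean = 1.83/689 = 0.00265.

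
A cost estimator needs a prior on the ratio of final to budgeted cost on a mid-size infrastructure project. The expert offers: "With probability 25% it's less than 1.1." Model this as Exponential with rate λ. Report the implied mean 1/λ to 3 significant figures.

P(T < 1.1) = 1 − e^(−λ·1.1) = 0.25, so λ = −ln(1−0.25)/1.1 = −ln(0.75)/1.1 = 0.262.
Mean = 1/λ = 3.82.

mean ≈ 3.82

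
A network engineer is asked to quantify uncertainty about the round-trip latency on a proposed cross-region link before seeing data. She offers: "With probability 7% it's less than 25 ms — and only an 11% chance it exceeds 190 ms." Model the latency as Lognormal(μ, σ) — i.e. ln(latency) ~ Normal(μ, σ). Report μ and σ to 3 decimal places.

If T ~ Lognormal(μ,σ) then ln T ~ Normal(μ,σ), so the p-quantile of ln T is μ + z_p·σ.
ln(25) = 3.219 and ln(190) = 5.247; z_{0.07} = -1.476, z_{0.89} = 1.227.
σ = (5.247 − 3.219)/(1.227 − (-1.476)) = 0.751.
μ = 3.219 − (-1.476)·0.751 = 4.326.

μ ≈ 4.326, σ ≈ 0.751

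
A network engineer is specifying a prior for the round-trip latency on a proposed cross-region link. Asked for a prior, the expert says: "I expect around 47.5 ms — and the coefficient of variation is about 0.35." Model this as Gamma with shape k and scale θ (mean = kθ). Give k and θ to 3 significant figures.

k ≈ 8.16, θ ≈ 5.82

For Gamma(k, scale θ): mean = kθ, variance = kθ², so CV = 1/√k.
CV = 0.35, hence k = 1/CV² = 8.16.
Then θ = mean/k = 47.5/8.16 = 5.82.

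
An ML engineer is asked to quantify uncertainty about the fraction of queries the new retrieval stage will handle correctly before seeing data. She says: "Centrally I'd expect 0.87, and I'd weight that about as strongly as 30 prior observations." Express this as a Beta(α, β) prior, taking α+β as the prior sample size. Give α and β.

Under the effective-sample-size interpretation, Beta(α, β) has prior mean α/(α+β) and prior sample size α+β.
So α+β = 30 and α/(α+β) = 0.87, giving α = 0.87·30 = 26.1 and β = 30 − 26.1 = 3.9.

α = 26.1, β = 3.9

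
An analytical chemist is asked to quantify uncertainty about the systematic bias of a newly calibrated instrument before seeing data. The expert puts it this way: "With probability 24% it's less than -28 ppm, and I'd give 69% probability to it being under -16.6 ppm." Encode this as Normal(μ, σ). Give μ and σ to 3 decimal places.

The p-quantile of Normal(μ,σ) is μ + z_p·σ, with z_{0.24} = -0.7063 and z_{0.69} = 0.4959.
Eliminate σ: μ = (z₂·x₁ − z₁·x₂)/(z₂ − z₁) = (0.4959·-28 − (-0.7063)·-16.6)/1.202 = -21.302.
Then σ = (x₂ − x₁)/(z₂ − z₁) = (-16.6 − -28)/1.202 = 9.483.

μ = -21.302, σ = 9.483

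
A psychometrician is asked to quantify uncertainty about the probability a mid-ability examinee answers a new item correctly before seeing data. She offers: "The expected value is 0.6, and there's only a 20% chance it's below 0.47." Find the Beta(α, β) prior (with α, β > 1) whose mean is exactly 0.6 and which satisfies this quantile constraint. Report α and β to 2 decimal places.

With mean 0.6 fixed, write α = 0.6s, β = 0.4s where s = α+β.
Need P(θ < 0.47) = 0.2 under Beta(0.6s, 0.4s). Normal approximation: (q−m)/√(m(1−m)/s) ≈ z_{0.2} = -0.842, so s ≈ 0.6·0.4·(-0.842)²/(0.47−0.6)² = 10.1.
At s = 10.1: P(θ<0.47) ≈ 0.198. Adjusting to match 0.2 gives s ≈ 9.87.
So α = 0.6·9.87 ≈ 5.92, β = 0.4·9.87 ≈ 3.95.

α ≈ 5.92, β ≈ 3.95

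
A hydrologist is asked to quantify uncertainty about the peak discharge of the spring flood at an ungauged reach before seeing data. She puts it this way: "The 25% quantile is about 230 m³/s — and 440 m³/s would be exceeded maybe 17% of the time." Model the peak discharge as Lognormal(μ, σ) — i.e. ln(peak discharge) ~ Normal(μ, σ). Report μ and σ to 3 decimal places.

If T ~ Lognormal(μ,σ) then ln T ~ Normal(μ,σ), so the p-quantile of ln T is μ + z_p·σ.
ln(230) = 5.438 and ln(440) = 6.087; z_{0.25} = -0.6745, z_{0.83} = 0.9542.
σ = (6.087 − 5.438)/(0.9542 − (-0.6745)) = 0.398.
μ = 5.438 − (-0.6745)·0.398 = 5.707.

μ ≈ 5.707, σ ≈ 0.398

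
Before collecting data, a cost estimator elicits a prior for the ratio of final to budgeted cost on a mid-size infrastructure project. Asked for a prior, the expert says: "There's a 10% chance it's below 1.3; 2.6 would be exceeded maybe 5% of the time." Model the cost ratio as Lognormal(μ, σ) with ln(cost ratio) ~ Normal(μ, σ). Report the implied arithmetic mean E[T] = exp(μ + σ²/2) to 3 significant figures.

E[T] ≈ 1.81

If T ~ Lognormal(μ,σ) then ln T ~ Normal(μ,σ), so the p-quantile of ln T is μ + z_p·σ.
ln(1.3) = 0.2624 and ln(2.6) = 0.9555; z_{0.1} = -1.282, z_{0.95} = 1.645.
σ = (0.9555 − 0.2624)/(1.645 − (-1.282)) = 0.237.
μ = 0.2624 − (-1.282)·0.237 = 0.566.
E[T] = exp(μ + σ²/2) = exp(0.566 + 0.0281) = 1.81.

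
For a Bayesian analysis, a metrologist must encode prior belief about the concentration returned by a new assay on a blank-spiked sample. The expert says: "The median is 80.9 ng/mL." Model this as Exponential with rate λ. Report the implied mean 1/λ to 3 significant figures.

mean ≈ 117 ng/mL

Exponential median = ln 2 / λ, so λ = ln 2 / 80.9 = 0.00857.
Mean = 1/λ = 117 ng/mL.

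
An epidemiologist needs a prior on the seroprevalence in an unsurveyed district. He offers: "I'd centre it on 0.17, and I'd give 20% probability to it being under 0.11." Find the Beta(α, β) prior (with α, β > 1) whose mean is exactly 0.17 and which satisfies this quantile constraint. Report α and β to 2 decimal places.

α ≈ 4.90, β ≈ 23.91

With mean 0.17 fixed, write α = 0.17s, β = 0.83s where s = α+β.
Need P(θ < 0.11) = 0.2 under Beta(0.17s, 0.83s). Normal approximation: (q−m)/√(m(1−m)/s) ≈ z_{0.2} = -0.842, so s ≈ 0.17·0.83·(-0.842)²/(0.11−0.17)² = 27.8.
At s = 27.8: P(θ<0.11) ≈ 0.206. Adjusting to match 0.2 gives s ≈ 28.80.
So α = 0.17·28.80 ≈ 4.90, β = 0.83·28.80 ≈ 23.91.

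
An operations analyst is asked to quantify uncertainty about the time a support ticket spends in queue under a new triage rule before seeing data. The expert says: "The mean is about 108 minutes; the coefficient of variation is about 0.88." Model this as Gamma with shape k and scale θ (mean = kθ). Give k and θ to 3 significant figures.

k ≈ 1.29, θ ≈ 83.6

For Gamma(k, scale θ): mean = kθ, variance = kθ², so CV = 1/√k.
CV = 0.88, hence k = 1/CV² = 1.29.
Then θ = mean/k = 108/1.29 = 83.6.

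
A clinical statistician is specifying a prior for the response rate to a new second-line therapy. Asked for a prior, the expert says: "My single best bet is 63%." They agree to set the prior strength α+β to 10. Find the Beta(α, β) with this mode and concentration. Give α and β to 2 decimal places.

For α,β > 1 the Beta mode is (α−1)/(α+β−2). With α+β = 10, the mode is (α−1)/8.
Set (α−1)/8 = 0.63 → α = 1 + 0.63·8 = 6.04.
β = 10 − α = 3.96.

α = 6.04, β = 3.96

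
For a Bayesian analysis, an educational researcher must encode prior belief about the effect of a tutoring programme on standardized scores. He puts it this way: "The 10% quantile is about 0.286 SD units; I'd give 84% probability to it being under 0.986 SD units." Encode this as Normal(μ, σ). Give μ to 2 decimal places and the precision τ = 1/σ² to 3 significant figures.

μ = 0.68, τ = 10.6

For Normal(μ,σ), the p-quantile is μ + z_p·σ. Here z_{0.1} = -1.282, z_{0.84} = 0.9945.
So 0.286 = μ − 1.282σ and 0.986 = μ + 0.9945σ.
Subtracting: σ = (0.986 − 0.286)/(0.9945 − (-1.282)) = 0.31.
Then μ = 0.286 − (-1.282)·0.31 = 0.68.
Precision τ = 1/σ² = 1/0.3076² = 10.6.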